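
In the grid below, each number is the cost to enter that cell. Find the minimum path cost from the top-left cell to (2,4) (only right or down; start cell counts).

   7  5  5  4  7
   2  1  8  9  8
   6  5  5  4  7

One optimal route is [0,0] → [1,0] → [1,1] → [2,1] → [2,2] → [2,3] → [2,4].
Its cost is 7 + 2 + 1 + 5 + 5 + 4 + 7 = 31.
(Top row then right column would cost 43.)

31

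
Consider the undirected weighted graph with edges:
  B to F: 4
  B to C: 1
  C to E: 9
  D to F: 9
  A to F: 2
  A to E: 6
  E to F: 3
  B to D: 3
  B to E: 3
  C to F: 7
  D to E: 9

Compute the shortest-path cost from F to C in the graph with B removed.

7

Candidate routes:
F -> C: 7
F -> E -> C: 3 + 9 = 12
F -> A -> E -> C: 2 + 6 + 9 = 17
F -> D -> E -> C: 9 + 9 + 9 = 27
Best route has total 7.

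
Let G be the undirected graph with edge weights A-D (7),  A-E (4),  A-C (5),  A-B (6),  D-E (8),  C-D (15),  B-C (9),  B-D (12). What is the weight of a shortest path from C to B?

9

Some routes from C to B:
C → A → D → B: 5 + 7 + 12 = 24
C → B: 9
C → A → B: 5 + 6 = 11
Best route has total 9.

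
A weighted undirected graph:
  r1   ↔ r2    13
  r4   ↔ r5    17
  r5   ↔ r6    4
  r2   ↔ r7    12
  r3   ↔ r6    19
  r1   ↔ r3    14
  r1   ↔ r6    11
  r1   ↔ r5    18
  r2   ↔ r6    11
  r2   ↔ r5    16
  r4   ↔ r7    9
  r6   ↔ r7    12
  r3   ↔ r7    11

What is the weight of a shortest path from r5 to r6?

A few of the r5→r6 routes:
r5 → r4 → r7 → r6: 17 + 9 + 12 = 38
r5 → r2 → r6: 16 + 11 = 27
r5 → r2 → r7 → r6: 16 + 12 + 12 = 40
r5 → r1 → r6: 18 + 11 = 29
r5 → r6: 4
r5 → r2 → r1 → r6: 16 + 13 + 11 = 40
The minimum is 4.

4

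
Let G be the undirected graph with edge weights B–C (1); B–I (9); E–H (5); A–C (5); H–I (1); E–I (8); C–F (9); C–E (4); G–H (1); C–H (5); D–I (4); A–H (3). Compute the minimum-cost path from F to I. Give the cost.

15

Checking several routes:
F - C - E - I: 9 + 4 + 8 = 21
F - C - E - H - I: 9 + 4 + 5 + 1 = 19
F - C - A - H - I: 9 + 5 + 3 + 1 = 18
F - C - H - I: 9 + 5 + 1 = 15
F - C - B - I: 9 + 1 + 9 = 19
F - C - H - E - I: 9 + 5 + 5 + 8 = 27
Shortest: 15.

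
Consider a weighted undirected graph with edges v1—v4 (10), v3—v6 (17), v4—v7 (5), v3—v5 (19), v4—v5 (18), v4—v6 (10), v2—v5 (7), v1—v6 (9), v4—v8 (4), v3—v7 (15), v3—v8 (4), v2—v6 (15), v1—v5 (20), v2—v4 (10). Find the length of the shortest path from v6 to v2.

Comparing a few candidate routes:
v6 → v4 → v2: 10 + 10 = 20
v6 → v4 → v5 → v2: 10 + 18 + 7 = 35
v6 → v1 → v5 → v2: 9 + 20 + 7 = 36
v6 → v2: 15
v6 → v1 → v4 → v2: 9 + 10 + 10 = 29
v6 → v3 → v8 → v4 → v2: 17 + 4 + 4 + 10 = 35
The minimum is 15.

15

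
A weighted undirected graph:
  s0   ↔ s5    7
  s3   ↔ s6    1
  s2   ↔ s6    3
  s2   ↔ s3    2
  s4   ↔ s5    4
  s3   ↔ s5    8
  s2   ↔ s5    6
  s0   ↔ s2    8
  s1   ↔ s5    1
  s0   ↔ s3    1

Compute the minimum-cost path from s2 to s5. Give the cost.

Checking several routes:
s2-s3-s5: 2 + 8 = 10
s2-s5: 6
s2-s3-s0-s5: 2 + 1 + 7 = 10
s2-s6-s3-s0-s5: 3 + 1 + 1 + 7 = 12
The minimum is 6.

6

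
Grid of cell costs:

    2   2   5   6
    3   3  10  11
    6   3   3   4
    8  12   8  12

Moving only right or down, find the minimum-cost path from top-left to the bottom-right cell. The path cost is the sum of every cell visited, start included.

29

Path (0,0) → (0,1) → (1,1) → (2,1) → (2,2) → (2,3) → (3,3): 2 + 2 + 3 + 3 + 3 + 4 + 12 = 29.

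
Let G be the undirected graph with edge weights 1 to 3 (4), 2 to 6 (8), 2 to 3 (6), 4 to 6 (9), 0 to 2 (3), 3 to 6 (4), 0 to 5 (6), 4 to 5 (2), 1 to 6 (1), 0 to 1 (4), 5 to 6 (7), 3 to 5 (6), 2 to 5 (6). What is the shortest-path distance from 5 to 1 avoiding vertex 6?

10

Routes from 5 to 1 avoiding 6:
5-0-1: 6 + 4 = 10
5-0-2-3-1: 6 + 3 + 6 + 4 = 19
5-2-0-1: 6 + 3 + 4 = 13
5-2-3-1: 6 + 6 + 4 = 16
5-3-2-0-1: 6 + 6 + 3 + 4 = 19
5-3-1: 6 + 4 = 10
Best route has total 10.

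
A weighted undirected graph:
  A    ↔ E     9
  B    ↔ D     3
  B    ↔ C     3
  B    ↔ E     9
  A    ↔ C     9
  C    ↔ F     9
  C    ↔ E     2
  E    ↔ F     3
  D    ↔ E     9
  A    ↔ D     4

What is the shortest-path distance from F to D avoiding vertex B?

Comparing a few candidate routes:
F→C→A→D: 9 + 9 + 4 = 22
F→C→E→A→D: 9 + 2 + 9 + 4 = 24
F→E→A→D: 3 + 9 + 4 = 16
F→C→E→D: 9 + 2 + 9 = 20
F→E→C→A→D: 3 + 2 + 9 + 4 = 18
F→E→D: 3 + 9 = 12
Best route has total 12.

12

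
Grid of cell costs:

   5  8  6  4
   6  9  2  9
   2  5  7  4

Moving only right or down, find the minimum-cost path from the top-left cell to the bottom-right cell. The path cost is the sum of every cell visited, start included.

Path r0c0→r1c0→r2c0→r2c1→r2c2→r2c3: 5 + 6 + 2 + 5 + 7 + 4 = 29.
For comparison, the top-then-right route costs 36.

29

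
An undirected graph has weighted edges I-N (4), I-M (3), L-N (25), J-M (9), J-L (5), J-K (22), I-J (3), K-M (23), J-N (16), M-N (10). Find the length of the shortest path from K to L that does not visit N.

27

Routes from K to L avoiding N:
K→M→I→J→L: 23 + 3 + 3 + 5 = 34
K→J→L: 22 + 5 = 27
K→M→J→L: 23 + 9 + 5 = 37
Best route has total 27.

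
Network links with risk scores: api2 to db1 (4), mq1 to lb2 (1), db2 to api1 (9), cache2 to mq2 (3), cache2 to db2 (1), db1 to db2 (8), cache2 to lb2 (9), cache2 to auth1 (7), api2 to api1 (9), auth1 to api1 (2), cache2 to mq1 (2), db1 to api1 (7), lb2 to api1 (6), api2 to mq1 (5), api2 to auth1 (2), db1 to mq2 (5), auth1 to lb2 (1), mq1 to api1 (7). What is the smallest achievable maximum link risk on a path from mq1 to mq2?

3

Some routes from mq1 to mq2:
mq1→lb2→api1→auth1→api2→db1→mq2: max(1, 6, 2, 2, 4, 5) = 6
mq1→api2→db1→mq2: max(5, 4, 5) = 5
mq1→lb2→auth1→api2→db1→mq2: max(1, 1, 2, 4, 5) = 5
mq1→cache2→mq2: max(2, 3) = 3
mq1→lb2→auth1→api1→db1→mq2: max(1, 1, 2, 7, 5) = 7
The minimum achievable maximum is 3.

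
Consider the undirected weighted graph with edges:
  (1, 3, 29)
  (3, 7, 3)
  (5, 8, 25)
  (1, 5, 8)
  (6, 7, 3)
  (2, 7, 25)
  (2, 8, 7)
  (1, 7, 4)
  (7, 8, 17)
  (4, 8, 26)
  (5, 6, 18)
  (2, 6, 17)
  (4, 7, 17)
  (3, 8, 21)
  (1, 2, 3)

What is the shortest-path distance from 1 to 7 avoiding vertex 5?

4

Some routes from 1 to 7 avoiding 5:
1 -> 3 -> 7: 29 + 3 = 32
1 -> 2 -> 8 -> 7: 3 + 7 + 17 = 27
1 -> 2 -> 7: 3 + 25 = 28
1 -> 7: 4
1 -> 2 -> 6 -> 7: 3 + 17 + 3 = 23
Shortest: 4.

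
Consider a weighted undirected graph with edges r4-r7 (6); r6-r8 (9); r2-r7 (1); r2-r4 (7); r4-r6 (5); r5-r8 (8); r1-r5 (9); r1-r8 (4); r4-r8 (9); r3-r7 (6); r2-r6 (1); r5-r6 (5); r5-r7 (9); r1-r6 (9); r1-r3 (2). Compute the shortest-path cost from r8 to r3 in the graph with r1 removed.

17

Some routes from r8 to r3 avoiding r1:
r8 → r4 → r7 → r3: 9 + 6 + 6 = 21
r8 → r5 → r7 → r3: 8 + 9 + 6 = 23
r8 → r6 → r2 → r7 → r3: 9 + 1 + 1 + 6 = 17
r8 → r4 → r2 → r7 → r3: 9 + 7 + 1 + 6 = 23
r8 → r4 → r6 → r2 → r7 → r3: 9 + 5 + 1 + 1 + 6 = 22
r8 → r5 → r6 → r2 → r7 → r3: 8 + 5 + 1 + 1 + 6 = 21
Shortest: 17.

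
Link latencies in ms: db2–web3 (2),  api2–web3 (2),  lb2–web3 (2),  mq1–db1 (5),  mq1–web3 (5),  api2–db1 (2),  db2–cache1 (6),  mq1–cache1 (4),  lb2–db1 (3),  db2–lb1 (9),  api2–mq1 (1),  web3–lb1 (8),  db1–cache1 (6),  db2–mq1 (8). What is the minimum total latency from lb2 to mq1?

Comparing a few candidate routes:
lb2 - web3 - api2 - mq1: 2 + 2 + 1 = 5
lb2 - db1 - api2 - mq1: 3 + 2 + 1 = 6
lb2 - web3 - mq1: 2 + 5 = 7
The minimum is 5 ms.

5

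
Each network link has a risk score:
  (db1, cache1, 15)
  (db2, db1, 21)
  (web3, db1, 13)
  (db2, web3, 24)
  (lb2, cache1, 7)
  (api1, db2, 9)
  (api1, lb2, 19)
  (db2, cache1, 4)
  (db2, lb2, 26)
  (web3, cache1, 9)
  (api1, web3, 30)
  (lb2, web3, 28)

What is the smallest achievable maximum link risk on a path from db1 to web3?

A few of the db1→web3 routes:
db1→db2→api1→lb2→cache1→web3: max(21, 9, 19, 7, 9) = 21
db1→cache1→web3: max(15, 9) = 15
db1→web3: max(13) = 13
The minimum achievable maximum is 13.

13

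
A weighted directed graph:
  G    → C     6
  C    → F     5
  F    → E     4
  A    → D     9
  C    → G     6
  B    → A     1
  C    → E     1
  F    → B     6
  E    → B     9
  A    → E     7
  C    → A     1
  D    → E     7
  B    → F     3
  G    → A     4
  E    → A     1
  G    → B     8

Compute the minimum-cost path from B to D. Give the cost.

10

Paths from B to D:
B-F-E-A-D: 3 + 4 + 1 + 9 = 17
B-A-D: 1 + 9 = 10
The minimum is 10.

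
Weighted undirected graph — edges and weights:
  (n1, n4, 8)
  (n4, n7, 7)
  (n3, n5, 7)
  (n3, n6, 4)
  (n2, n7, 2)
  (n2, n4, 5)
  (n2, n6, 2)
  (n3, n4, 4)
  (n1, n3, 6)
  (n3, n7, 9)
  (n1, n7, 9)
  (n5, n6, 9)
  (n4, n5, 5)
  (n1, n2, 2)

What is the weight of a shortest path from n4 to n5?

Checking several routes:
n4-n3-n5: 4 + 7 = 11
n4-n3-n6-n5: 4 + 4 + 9 = 17
n4-n2-n6-n3-n5: 5 + 2 + 4 + 7 = 18
n4-n5: 5
n4-n2-n6-n5: 5 + 2 + 9 = 16
The minimum is 5.

5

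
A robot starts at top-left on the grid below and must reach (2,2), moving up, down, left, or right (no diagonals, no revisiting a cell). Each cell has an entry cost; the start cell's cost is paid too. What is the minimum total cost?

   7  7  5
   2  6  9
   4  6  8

Path [0,0]→[1,0]→[2,0]→[2,1]→[2,2]: 7 + 2 + 4 + 6 + 8 = 27.

27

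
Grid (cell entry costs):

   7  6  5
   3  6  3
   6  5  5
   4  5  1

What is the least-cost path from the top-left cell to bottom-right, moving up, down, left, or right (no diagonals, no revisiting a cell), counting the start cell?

Take [0,0] -> [1,0] -> [1,1] -> [1,2] -> [2,2] -> [3,2] for a total of 7 + 3 + 6 + 3 + 5 + 1 = 25.

25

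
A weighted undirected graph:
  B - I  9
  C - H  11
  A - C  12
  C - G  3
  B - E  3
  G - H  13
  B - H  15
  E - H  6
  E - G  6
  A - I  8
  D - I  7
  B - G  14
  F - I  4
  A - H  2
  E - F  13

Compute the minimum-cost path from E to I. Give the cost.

Comparing a few candidate routes:
E -> F -> I: 13 + 4 = 17
E -> G -> C -> A -> I: 6 + 3 + 12 + 8 = 29
E -> B -> I: 3 + 9 = 12
E -> H -> A -> I: 6 + 2 + 8 = 16
E -> B -> H -> A -> I: 3 + 15 + 2 + 8 = 28
Best route has total 12.

12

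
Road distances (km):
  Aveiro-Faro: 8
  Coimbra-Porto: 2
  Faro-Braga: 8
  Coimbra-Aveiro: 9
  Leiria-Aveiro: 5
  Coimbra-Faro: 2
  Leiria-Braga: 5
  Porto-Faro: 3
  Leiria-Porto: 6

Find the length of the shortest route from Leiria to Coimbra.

Checking several routes:
Leiria→Porto→Coimbra: 6 + 2 = 8
Leiria→Porto→Faro→Coimbra: 6 + 3 + 2 = 11
Leiria→Aveiro→Coimbra: 5 + 9 = 14
The minimum is 8 km.

8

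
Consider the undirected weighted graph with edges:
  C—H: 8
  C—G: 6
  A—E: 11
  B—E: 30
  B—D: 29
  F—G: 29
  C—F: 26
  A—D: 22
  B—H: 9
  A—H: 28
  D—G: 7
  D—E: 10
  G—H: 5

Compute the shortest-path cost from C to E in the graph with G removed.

Some routes from C to E avoiding G:
C → H → A → E: 8 + 28 + 11 = 47
C → H → B → D → E: 8 + 9 + 29 + 10 = 56
C → H → B → D → A → E: 8 + 9 + 29 + 22 + 11 = 79
C → H → A → D → E: 8 + 28 + 22 + 10 = 68
C → H → B → E: 8 + 9 + 30 = 47
Best route has total 47.

47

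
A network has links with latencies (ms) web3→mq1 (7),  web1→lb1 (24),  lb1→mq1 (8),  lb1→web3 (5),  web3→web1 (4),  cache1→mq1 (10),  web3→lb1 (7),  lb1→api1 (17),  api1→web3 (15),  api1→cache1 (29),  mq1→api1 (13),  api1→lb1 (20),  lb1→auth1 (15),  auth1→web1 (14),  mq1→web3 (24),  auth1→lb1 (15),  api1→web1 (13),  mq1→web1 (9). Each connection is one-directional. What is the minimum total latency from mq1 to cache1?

Candidate routes:
mq1 - api1 - cache1: 13 + 29 = 42
mq1 - web3 - lb1 - api1 - cache1: 24 + 7 + 17 + 29 = 77
mq1 - web3 - web1 - lb1 - api1 - cache1: 24 + 4 + 24 + 17 + 29 = 98
mq1 - web1 - lb1 - api1 - cache1: 9 + 24 + 17 + 29 = 79
Shortest: 42 ms.

42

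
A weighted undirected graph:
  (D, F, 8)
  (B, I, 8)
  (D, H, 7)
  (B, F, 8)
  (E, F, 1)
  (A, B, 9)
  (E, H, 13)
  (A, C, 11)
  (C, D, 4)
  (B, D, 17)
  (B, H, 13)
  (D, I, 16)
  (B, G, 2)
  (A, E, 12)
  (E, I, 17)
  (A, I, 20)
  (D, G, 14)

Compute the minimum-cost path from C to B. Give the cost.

20

Comparing a few candidate routes:
C-D-H-B: 4 + 7 + 13 = 24
C-D-G-B: 4 + 14 + 2 = 20
C-A-B: 11 + 9 = 20
C-D-F-B: 4 + 8 + 8 = 20
C-D-B: 4 + 17 = 21
The minimum is 20.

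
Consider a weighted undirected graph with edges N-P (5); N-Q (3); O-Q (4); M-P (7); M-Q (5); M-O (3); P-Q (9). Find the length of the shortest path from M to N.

8

Routes from M to N:
M -> Q -> N: 5 + 3 = 8
M -> P -> N: 7 + 5 = 12
M -> P -> Q -> N: 7 + 9 + 3 = 19
M -> Q -> P -> N: 5 + 9 + 5 = 19
M -> O -> Q -> P -> N: 3 + 4 + 9 + 5 = 21
M -> O -> Q -> N: 3 + 4 + 3 = 10
The minimum is 8.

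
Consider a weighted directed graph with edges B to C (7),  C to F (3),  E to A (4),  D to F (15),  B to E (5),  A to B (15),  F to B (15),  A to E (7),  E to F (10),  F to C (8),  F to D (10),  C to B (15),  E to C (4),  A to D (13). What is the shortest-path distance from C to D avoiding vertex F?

Paths from C to D avoiding F:
C - B - E - A - D: 15 + 5 + 4 + 13 = 37
Shortest: 37.

37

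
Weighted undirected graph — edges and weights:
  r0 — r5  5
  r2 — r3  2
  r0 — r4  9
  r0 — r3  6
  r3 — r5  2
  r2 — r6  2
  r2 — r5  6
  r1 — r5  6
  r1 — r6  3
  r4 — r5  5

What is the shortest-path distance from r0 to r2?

Checking several routes:
r0→r5→r3→r2: 5 + 2 + 2 = 9
r0→r5→r2: 5 + 6 = 11
r0→r3→r2: 6 + 2 = 8
r0→r5→r1→r6→r2: 5 + 6 + 3 + 2 = 16
r0→r3→r5→r2: 6 + 2 + 6 = 14
The minimum is 8.

8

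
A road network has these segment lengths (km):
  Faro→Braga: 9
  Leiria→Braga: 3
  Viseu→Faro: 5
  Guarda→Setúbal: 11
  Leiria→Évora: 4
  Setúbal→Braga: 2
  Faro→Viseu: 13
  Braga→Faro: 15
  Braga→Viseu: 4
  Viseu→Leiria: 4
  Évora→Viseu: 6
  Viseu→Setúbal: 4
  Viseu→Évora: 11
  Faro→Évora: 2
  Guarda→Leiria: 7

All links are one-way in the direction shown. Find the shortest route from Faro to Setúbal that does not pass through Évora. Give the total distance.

17

Routes from Faro to Setúbal avoiding Évora:
Faro -> Braga -> Viseu -> Setúbal: 9 + 4 + 4 = 17
Faro -> Viseu -> Setúbal: 13 + 4 = 17
The minimum is 17 km.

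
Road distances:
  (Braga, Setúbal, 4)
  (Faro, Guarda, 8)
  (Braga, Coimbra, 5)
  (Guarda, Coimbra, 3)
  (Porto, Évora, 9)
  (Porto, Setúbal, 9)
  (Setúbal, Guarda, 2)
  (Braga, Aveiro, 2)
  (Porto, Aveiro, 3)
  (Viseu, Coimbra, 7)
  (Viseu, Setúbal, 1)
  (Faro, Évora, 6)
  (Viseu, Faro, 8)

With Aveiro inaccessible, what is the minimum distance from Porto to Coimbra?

14

A few of the Porto→Coimbra routes:
Porto -> Setúbal -> Viseu -> Coimbra: 9 + 1 + 7 = 17
Porto -> Setúbal -> Guarda -> Coimbra: 9 + 2 + 3 = 14
Porto -> Setúbal -> Braga -> Coimbra: 9 + 4 + 5 = 18
Best route has total 14.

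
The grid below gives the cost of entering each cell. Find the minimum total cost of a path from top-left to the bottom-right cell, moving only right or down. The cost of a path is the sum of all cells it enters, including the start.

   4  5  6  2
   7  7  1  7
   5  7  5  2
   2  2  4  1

Best path: r0c0 r0c1 r0c2 r1c2 r2c2 r2c3 r3c3
Cost: 4 + 5 + 6 + 1 + 5 + 2 + 1 = 24
For comparison, the top-then-right route costs 27.

24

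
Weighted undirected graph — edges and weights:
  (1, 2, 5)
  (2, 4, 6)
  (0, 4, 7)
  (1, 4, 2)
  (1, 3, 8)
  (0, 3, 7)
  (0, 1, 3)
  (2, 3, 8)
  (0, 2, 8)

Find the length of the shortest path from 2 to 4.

6

A few of the 2→4 routes:
2 → 0 → 1 → 4: 8 + 3 + 2 = 13
2 → 1 → 4: 5 + 2 = 7
2 → 0 → 4: 8 + 7 = 15
2 → 4: 6
2 → 1 → 0 → 4: 5 + 3 + 7 = 15
Shortest: 6.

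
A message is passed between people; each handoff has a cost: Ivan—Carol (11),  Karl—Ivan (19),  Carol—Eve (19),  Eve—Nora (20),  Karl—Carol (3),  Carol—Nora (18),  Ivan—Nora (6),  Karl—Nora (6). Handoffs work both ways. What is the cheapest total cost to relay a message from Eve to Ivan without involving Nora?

Candidate routes:
Eve -> Carol -> Karl -> Ivan: 19 + 3 + 19 = 41
Eve -> Carol -> Ivan: 19 + 11 = 30
Shortest: 30.

30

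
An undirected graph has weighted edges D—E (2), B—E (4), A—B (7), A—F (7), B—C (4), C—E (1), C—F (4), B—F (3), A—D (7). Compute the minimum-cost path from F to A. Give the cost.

7

Checking several routes:
F -> A: 7
F -> C -> E -> D -> A: 4 + 1 + 2 + 7 = 14
F -> C -> B -> A: 4 + 4 + 7 = 15
F -> B -> E -> D -> A: 3 + 4 + 2 + 7 = 16
F -> B -> A: 3 + 7 = 10
Shortest: 7.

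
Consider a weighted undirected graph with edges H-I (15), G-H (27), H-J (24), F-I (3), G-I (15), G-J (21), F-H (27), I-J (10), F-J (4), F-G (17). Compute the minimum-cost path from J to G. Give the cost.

Some routes from J to G:
J-I-F-G: 10 + 3 + 17 = 30
J-F-G: 4 + 17 = 21
J-F-I-G: 4 + 3 + 15 = 22
J-I-G: 10 + 15 = 25
J-G: 21
Shortest: 21.

21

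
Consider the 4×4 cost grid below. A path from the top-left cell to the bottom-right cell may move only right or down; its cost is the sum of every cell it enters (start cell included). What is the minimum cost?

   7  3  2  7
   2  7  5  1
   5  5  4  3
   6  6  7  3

24

One optimal route is r0c0 → r0c1 → r0c2 → r1c2 → r1c3 → r2c3 → r3c3.
Its cost is 7 + 3 + 2 + 5 + 1 + 3 + 3 = 24.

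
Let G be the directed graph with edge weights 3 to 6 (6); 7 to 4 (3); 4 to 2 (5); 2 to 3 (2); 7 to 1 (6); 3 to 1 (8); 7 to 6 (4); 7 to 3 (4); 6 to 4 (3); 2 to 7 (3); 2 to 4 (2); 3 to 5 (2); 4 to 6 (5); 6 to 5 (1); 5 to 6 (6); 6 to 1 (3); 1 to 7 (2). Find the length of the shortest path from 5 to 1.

Checking several routes:
5→6→1: 6 + 3 = 9
5→6→4→2→3→1: 6 + 3 + 5 + 2 + 8 = 24
5→6→4→2→7→1: 6 + 3 + 5 + 3 + 6 = 23
Best route has total 9.

9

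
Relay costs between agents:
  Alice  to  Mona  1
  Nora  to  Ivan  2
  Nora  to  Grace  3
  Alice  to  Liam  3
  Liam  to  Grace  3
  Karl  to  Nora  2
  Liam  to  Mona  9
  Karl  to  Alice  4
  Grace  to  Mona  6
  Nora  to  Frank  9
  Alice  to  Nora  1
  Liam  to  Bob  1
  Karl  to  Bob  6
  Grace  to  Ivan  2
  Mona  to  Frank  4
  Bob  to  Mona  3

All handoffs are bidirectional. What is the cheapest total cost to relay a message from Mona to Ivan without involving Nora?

A few of the Mona→Ivan routes:
Mona-Liam-Grace-Ivan: 9 + 3 + 2 = 14
Mona-Alice-Liam-Grace-Ivan: 1 + 3 + 3 + 2 = 9
Mona-Grace-Ivan: 6 + 2 = 8
Mona-Bob-Liam-Grace-Ivan: 3 + 1 + 3 + 2 = 9
Shortest: 8.

8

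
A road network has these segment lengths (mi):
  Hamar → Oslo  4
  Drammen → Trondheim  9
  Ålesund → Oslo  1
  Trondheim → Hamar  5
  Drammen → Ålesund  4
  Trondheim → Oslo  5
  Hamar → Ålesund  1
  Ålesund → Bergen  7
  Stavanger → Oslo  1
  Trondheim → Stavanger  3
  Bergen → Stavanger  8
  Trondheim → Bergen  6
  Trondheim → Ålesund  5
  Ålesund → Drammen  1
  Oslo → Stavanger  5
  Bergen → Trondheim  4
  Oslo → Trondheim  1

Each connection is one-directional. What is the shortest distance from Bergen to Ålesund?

9

Some routes from Bergen to Ålesund:
Bergen -> Trondheim -> Ålesund: 4 + 5 = 9
Bergen -> Trondheim -> Hamar -> Ålesund: 4 + 5 + 1 = 10
Bergen -> Stavanger -> Oslo -> Trondheim -> Ålesund: 8 + 1 + 1 + 5 = 15
The minimum is 9 mi.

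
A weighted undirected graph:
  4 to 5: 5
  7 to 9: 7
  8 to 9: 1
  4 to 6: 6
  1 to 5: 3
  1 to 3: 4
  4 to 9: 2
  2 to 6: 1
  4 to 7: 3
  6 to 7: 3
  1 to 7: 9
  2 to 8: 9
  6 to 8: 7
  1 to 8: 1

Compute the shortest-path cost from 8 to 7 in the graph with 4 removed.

8

Routes from 8 to 7 avoiding 4:
8 - 2 - 6 - 7: 9 + 1 + 3 = 13
8 - 1 - 7: 1 + 9 = 10
8 - 9 - 7: 1 + 7 = 8
8 - 6 - 7: 7 + 3 = 10
Shortest: 8.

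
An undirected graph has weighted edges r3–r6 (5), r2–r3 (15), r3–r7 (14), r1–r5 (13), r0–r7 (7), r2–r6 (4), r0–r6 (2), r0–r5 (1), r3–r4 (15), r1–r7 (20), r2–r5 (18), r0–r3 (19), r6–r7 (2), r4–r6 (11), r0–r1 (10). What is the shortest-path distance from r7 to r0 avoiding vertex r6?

7

Some routes from r7 to r0 avoiding r6:
r7 → r3 → r0: 14 + 19 = 33
r7 → r1 → r5 → r0: 20 + 13 + 1 = 34
r7 → r0: 7
r7 → r1 → r0: 20 + 10 = 30
The minimum is 7.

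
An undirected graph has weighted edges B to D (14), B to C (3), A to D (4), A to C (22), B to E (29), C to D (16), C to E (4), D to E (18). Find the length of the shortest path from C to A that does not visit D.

22

Paths from C to A avoiding D:
C - A: 22
Shortest: 22.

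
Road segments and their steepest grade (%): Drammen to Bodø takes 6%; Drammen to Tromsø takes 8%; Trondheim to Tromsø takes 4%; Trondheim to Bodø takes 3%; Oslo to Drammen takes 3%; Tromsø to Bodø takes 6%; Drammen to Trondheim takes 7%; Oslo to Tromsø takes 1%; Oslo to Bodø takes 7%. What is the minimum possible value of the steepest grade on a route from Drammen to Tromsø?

3

Checking several routes:
Drammen -> Bodø -> Tromsø: max(6, 6) = 6
Drammen -> Oslo -> Tromsø: max(3, 1) = 3
Drammen -> Oslo -> Bodø -> Tromsø: max(3, 7, 6) = 7
Drammen -> Oslo -> Bodø -> Trondheim -> Tromsø: max(3, 7, 3, 4) = 7
Drammen -> Bodø -> Trondheim -> Tromsø: max(6, 3, 4) = 6
The minimum achievable maximum is 3%.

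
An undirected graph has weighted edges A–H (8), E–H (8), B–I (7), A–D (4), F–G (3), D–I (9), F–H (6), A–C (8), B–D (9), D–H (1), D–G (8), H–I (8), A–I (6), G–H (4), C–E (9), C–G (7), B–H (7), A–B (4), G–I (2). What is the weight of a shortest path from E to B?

15

Comparing a few candidate routes:
E→H→D→A→B: 8 + 1 + 4 + 4 = 17
E→H→B: 8 + 7 = 15
E→H→D→B: 8 + 1 + 9 = 18
Best route has total 15.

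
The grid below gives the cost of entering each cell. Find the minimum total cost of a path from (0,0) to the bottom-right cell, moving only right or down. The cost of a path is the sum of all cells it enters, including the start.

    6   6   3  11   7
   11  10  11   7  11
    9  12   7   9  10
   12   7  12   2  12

56

Take r0c0→r0c1→r0c2→r0c3→r1c3→r2c3→r3c3→r3c4 for a total of 6 + 6 + 3 + 11 + 7 + 9 + 2 + 12 = 56.
(Top row then right column would cost 66.)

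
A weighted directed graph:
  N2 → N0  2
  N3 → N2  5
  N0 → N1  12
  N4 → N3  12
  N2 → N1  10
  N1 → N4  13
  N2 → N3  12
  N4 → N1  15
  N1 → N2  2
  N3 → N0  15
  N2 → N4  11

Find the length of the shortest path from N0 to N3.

Paths from N0 to N3:
N0-N1-N2-N3: 12 + 2 + 12 = 26
N0-N1-N4-N3: 12 + 13 + 12 = 37
N0-N1-N2-N4-N3: 12 + 2 + 11 + 12 = 37
Shortest: 26.

26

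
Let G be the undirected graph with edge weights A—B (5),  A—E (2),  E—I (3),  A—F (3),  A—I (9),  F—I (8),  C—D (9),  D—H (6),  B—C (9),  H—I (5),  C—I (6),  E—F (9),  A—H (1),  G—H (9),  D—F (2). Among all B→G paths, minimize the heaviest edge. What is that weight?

9

Comparing a few candidate routes:
B - A - F - D - C - I - H - G: max(5, 3, 2, 9, 6, 5, 9) = 9
B - A - F - D - H - G: max(5, 3, 2, 6, 9) = 9
B - A - F - E - I - H - G: max(5, 3, 9, 3, 5, 9) = 9
B - A - F - E - I - C - D - H - G: max(5, 3, 9, 3, 6, 9, 6, 9) = 9
The minimum achievable maximum is 9.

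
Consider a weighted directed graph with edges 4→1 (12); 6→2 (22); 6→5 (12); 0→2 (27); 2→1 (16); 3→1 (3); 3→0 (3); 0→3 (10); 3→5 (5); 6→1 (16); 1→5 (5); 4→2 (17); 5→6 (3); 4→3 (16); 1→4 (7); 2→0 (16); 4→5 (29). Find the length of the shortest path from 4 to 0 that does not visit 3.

Routes from 4 to 0 avoiding 3:
4 → 5 → 6 → 2 → 0: 29 + 3 + 22 + 16 = 70
4 → 1 → 5 → 6 → 2 → 0: 12 + 5 + 3 + 22 + 16 = 58
4 → 2 → 0: 17 + 16 = 33
Shortest: 33.

33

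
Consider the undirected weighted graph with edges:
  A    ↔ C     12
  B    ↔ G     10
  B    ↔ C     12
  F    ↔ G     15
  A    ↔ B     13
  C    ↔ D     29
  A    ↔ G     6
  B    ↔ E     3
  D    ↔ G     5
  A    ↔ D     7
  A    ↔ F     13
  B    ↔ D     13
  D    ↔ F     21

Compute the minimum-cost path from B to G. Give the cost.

10

A few of the B→G routes:
B→A→G: 13 + 6 = 19
B→D→G: 13 + 5 = 18
B→G: 10
B→A→D→G: 13 + 7 + 5 = 25
The minimum is 10.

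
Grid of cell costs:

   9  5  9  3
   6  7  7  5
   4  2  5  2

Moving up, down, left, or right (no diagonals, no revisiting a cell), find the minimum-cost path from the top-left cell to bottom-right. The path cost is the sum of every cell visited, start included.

Path r0c0 -> r1c0 -> r2c0 -> r2c1 -> r2c2 -> r2c3: 9 + 6 + 4 + 2 + 5 + 2 = 28.

28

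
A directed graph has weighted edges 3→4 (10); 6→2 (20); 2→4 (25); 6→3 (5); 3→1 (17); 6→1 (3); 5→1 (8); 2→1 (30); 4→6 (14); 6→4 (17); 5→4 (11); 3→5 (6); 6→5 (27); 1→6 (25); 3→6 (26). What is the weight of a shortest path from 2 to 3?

44

Paths from 2 to 3:
2 - 1 - 6 - 3: 30 + 25 + 5 = 60
2 - 4 - 6 - 3: 25 + 14 + 5 = 44
The minimum is 44.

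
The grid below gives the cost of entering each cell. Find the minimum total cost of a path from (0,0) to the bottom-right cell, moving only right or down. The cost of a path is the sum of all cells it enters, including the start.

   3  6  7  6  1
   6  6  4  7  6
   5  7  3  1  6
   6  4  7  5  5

Path [0,0] → [0,1] → [1,1] → [1,2] → [2,2] → [2,3] → [3,3] → [3,4]: 3 + 6 + 6 + 4 + 3 + 1 + 5 + 5 = 33.

33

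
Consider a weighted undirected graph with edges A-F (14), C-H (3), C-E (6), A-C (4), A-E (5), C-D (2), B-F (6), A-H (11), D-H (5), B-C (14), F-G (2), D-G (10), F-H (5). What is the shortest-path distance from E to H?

9

Some routes from E to H:
E-A-C-H: 5 + 4 + 3 = 12
E-C-H: 6 + 3 = 9
E-C-D-H: 6 + 2 + 5 = 13
Best route has total 9.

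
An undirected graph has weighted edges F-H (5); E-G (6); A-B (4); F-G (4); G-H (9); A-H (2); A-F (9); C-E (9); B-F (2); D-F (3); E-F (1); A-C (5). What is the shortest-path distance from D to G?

7

Checking several routes:
D -> F -> B -> A -> H -> G: 3 + 2 + 4 + 2 + 9 = 20
D -> F -> G: 3 + 4 = 7
D -> F -> E -> G: 3 + 1 + 6 = 10
D -> F -> A -> H -> G: 3 + 9 + 2 + 9 = 23
D -> F -> H -> G: 3 + 5 + 9 = 17
Best route has total 7.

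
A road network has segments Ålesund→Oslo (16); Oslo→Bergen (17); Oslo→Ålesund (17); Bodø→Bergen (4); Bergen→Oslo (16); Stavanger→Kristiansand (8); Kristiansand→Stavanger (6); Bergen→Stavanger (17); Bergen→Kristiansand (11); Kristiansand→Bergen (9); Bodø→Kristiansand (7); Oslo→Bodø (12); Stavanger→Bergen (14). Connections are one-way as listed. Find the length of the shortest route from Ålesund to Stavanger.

41

Comparing a few candidate routes:
Ålesund - Oslo - Bodø - Kristiansand - Stavanger: 16 + 12 + 7 + 6 = 41
Ålesund - Oslo - Bodø - Bergen - Stavanger: 16 + 12 + 4 + 17 = 49
Ålesund - Oslo - Bergen - Kristiansand - Stavanger: 16 + 17 + 11 + 6 = 50
Ålesund - Oslo - Bergen - Stavanger: 16 + 17 + 17 = 50
Ålesund - Oslo - Bodø - Bergen - Kristiansand - Stavanger: 16 + 12 + 4 + 11 + 6 = 49
The minimum is 41 km.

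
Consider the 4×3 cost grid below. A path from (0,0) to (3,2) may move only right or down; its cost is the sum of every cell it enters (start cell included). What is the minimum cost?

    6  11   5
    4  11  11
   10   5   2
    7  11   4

31

One optimal route is (0,0)→(1,0)→(2,0)→(2,1)→(2,2)→(3,2).
Its cost is 6 + 4 + 10 + 5 + 2 + 4 = 31.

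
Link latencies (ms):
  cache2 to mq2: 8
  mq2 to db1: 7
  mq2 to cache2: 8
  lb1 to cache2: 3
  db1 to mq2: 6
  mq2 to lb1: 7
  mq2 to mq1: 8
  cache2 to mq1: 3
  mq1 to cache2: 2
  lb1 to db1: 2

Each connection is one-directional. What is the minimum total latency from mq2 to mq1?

Routes from mq2 to mq1:
mq2 -> lb1 -> cache2 -> mq1: 7 + 3 + 3 = 13
mq2 -> cache2 -> mq1: 8 + 3 = 11
mq2 -> mq1: 8
Best route has total 8 ms.

8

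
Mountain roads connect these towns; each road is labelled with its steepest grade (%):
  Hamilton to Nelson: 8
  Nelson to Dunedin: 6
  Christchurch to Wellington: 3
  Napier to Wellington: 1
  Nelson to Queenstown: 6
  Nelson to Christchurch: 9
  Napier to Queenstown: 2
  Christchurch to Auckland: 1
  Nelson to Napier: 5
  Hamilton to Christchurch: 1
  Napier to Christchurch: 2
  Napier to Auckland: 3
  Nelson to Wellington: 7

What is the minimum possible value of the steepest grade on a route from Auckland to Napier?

2

A few of the Auckland→Napier routes:
Auckland-Christchurch-Wellington-Nelson-Queenstown-Napier: max(1, 3, 7, 6, 2) = 7
Auckland-Christchurch-Napier: max(1, 2) = 2
Auckland-Napier: max(3) = 3
Auckland-Christchurch-Wellington-Napier: max(1, 3, 1) = 3
Auckland-Christchurch-Wellington-Nelson-Napier: max(1, 3, 7, 5) = 7
The minimum achievable maximum is 2%.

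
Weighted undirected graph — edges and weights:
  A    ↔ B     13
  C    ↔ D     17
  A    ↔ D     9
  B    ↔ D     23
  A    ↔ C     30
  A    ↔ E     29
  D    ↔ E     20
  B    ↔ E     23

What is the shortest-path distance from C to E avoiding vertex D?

Paths from C to E avoiding D:
C-A-B-E: 30 + 13 + 23 = 66
C-A-E: 30 + 29 = 59
Best route has total 59.

59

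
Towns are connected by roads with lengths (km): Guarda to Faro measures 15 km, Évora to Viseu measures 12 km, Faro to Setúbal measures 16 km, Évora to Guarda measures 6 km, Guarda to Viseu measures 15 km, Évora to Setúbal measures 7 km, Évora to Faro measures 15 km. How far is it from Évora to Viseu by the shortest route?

Routes from Évora to Viseu:
Évora -> Setúbal -> Faro -> Guarda -> Viseu: 7 + 16 + 15 + 15 = 53
Évora -> Guarda -> Viseu: 6 + 15 = 21
Évora -> Viseu: 12
Évora -> Faro -> Guarda -> Viseu: 15 + 15 + 15 = 45
The minimum is 12 km.

12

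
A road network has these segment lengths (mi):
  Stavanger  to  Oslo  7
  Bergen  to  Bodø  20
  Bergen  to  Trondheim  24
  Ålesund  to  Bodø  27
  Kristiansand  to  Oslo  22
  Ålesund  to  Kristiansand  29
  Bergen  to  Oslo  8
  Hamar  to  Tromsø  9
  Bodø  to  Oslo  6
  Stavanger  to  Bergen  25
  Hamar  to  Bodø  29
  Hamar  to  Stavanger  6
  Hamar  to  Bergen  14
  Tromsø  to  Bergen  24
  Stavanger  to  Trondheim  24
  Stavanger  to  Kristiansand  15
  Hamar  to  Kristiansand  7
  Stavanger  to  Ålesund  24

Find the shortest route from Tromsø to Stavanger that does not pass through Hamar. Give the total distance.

39

A few of the Tromsø→Stavanger routes:
Tromsø→Bergen→Oslo→Stavanger: 24 + 8 + 7 = 39
Tromsø→Bergen→Bodø→Oslo→Stavanger: 24 + 20 + 6 + 7 = 57
Tromsø→Bergen→Stavanger: 24 + 25 = 49
Best route has total 39 mi.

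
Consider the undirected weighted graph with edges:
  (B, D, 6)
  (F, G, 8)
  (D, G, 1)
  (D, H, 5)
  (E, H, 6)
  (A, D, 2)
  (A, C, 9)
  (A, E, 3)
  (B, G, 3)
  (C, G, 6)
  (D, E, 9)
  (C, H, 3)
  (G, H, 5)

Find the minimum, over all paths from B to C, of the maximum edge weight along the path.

Some routes from B to C:
B -> D -> A -> E -> H -> G -> C: max(6, 2, 3, 6, 5, 6) = 6
B -> D -> A -> E -> H -> C: max(6, 2, 3, 6, 3) = 6
B -> G -> C: max(3, 6) = 6
B -> G -> D -> H -> C: max(3, 1, 5, 3) = 5
B -> G -> H -> C: max(3, 5, 3) = 5
B -> G -> D -> A -> E -> H -> C: max(3, 1, 2, 3, 6, 3) = 6
Smallest bottleneck: 5.

5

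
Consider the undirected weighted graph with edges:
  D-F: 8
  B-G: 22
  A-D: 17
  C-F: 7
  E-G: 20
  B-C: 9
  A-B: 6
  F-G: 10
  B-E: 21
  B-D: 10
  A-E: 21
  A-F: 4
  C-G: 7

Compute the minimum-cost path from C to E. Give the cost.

Some routes from C to E:
C→G→E: 7 + 20 = 27
C→B→E: 9 + 21 = 30
C→B→A→E: 9 + 6 + 21 = 36
C→F→G→E: 7 + 10 + 20 = 37
C→F→A→E: 7 + 4 + 21 = 32
Best route has total 27.

27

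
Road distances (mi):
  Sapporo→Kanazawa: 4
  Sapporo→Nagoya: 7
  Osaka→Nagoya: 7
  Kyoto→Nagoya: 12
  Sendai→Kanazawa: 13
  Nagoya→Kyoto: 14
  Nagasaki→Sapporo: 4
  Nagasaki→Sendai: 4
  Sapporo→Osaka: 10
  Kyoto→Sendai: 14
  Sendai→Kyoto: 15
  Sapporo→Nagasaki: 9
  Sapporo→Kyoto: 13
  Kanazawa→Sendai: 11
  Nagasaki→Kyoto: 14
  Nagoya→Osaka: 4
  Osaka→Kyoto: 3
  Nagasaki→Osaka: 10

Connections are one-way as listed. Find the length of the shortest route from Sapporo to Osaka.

Checking several routes:
Sapporo - Kyoto - Nagoya - Osaka: 13 + 12 + 4 = 29
Sapporo - Nagasaki - Osaka: 9 + 10 = 19
Sapporo - Nagoya - Osaka: 7 + 4 = 11
Sapporo - Osaka: 10
Best route has total 10 mi.

10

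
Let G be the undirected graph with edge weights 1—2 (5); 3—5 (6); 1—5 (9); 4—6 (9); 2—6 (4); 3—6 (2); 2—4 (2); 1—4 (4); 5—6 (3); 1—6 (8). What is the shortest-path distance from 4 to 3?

8

A few of the 4→3 routes:
4→1→6→3: 4 + 8 + 2 = 14
4→6→3: 9 + 2 = 11
4→1→2→6→3: 4 + 5 + 4 + 2 = 15
4→2→6→3: 2 + 4 + 2 = 8
The minimum is 8.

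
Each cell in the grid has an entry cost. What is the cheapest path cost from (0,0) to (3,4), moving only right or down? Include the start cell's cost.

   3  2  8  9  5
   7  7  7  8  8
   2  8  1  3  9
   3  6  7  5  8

One optimal route is (0,0) (0,1) (1,1) (1,2) (2,2) (2,3) (3,3) (3,4).
Its cost is 3 + 2 + 7 + 7 + 1 + 3 + 5 + 8 = 36.
(Top row then right column would cost 52.)

36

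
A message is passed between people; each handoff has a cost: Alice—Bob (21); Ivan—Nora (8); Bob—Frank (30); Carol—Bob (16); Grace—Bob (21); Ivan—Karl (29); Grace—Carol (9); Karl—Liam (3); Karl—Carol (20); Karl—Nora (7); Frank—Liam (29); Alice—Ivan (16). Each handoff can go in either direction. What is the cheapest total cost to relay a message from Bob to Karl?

36

Checking several routes:
Bob→Grace→Carol→Karl: 21 + 9 + 20 = 50
Bob→Alice→Ivan→Nora→Karl: 21 + 16 + 8 + 7 = 52
Bob→Carol→Karl: 16 + 20 = 36
The minimum is 36.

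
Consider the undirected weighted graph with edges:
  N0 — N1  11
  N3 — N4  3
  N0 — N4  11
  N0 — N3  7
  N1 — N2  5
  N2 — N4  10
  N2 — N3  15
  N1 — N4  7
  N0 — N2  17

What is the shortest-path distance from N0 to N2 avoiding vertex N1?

17

Some routes from N0 to N2 avoiding N1:
N0-N4-N2: 11 + 10 = 21
N0-N2: 17
N0-N3-N4-N2: 7 + 3 + 10 = 20
The minimum is 17.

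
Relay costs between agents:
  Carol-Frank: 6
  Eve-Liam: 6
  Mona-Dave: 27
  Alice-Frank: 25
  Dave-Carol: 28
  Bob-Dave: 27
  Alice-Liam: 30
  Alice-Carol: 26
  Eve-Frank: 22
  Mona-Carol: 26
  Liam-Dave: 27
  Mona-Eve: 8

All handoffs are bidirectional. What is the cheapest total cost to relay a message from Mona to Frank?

30

Some routes from Mona to Frank:
Mona-Dave-Carol-Frank: 27 + 28 + 6 = 61
Mona-Eve-Frank: 8 + 22 = 30
Mona-Carol-Frank: 26 + 6 = 32
Best route has total 30.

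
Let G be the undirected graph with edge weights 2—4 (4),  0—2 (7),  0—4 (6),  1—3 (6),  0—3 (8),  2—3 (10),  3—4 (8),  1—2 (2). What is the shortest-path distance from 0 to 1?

9

Some routes from 0 to 1:
0-4-2-1: 6 + 4 + 2 = 12
0-4-3-1: 6 + 8 + 6 = 20
0-2-1: 7 + 2 = 9
0-3-1: 8 + 6 = 14
Best route has total 9.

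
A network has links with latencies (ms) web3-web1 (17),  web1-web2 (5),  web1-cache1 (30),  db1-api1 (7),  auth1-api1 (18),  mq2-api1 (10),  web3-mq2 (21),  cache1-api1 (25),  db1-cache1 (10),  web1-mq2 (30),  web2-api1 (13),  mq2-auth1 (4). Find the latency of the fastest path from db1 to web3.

38

Checking several routes:
db1→api1→web2→web1→web3: 7 + 13 + 5 + 17 = 42
db1→api1→auth1→mq2→web3: 7 + 18 + 4 + 21 = 50
db1→api1→mq2→web3: 7 + 10 + 21 = 38
Best route has total 38 ms.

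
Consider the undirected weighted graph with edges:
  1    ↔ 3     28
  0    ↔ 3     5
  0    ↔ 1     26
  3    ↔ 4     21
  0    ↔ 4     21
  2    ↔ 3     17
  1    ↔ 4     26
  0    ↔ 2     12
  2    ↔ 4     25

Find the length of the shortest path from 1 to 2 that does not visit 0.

45

Comparing a few candidate routes:
1→3→2: 28 + 17 = 45
1→4→3→2: 26 + 21 + 17 = 64
1→4→2: 26 + 25 = 51
Shortest: 45.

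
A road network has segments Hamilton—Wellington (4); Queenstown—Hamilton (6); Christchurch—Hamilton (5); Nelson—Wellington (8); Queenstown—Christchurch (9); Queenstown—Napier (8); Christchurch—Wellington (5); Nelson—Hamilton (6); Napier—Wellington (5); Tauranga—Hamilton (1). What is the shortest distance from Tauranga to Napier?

Checking several routes:
Tauranga→Hamilton→Nelson→Wellington→Napier: 1 + 6 + 8 + 5 = 20
Tauranga→Hamilton→Christchurch→Queenstown→Napier: 1 + 5 + 9 + 8 = 23
Tauranga→Hamilton→Christchurch→Wellington→Napier: 1 + 5 + 5 + 5 = 16
Tauranga→Hamilton→Queenstown→Napier: 1 + 6 + 8 = 15
Tauranga→Hamilton→Queenstown→Christchurch→Wellington→Napier: 1 + 6 + 9 + 5 + 5 = 26
Tauranga→Hamilton→Wellington→Napier: 1 + 4 + 5 = 10
Best route has total 10.

10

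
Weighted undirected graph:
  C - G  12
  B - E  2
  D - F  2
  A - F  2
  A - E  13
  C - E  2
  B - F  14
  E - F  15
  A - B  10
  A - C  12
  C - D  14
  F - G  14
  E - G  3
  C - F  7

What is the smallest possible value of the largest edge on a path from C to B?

Some routes from C to B:
C → G → E → B: max(12, 3, 2) = 12
C → F → A → B: max(7, 2, 10) = 10
C → E → B: max(2, 2) = 2
C → A → B: max(12, 10) = 12
Smallest bottleneck: 2.

2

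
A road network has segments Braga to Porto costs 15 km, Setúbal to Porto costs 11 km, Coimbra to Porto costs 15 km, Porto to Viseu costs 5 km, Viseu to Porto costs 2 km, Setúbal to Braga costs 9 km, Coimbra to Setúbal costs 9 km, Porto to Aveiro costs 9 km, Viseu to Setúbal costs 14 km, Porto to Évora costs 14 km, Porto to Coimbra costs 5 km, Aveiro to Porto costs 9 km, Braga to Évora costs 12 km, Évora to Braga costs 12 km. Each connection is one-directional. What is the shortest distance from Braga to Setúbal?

Candidate routes:
Braga → Porto → Coimbra → Setúbal: 15 + 5 + 9 = 29
Braga → Porto → Viseu → Setúbal: 15 + 5 + 14 = 34
Shortest: 29 km.

29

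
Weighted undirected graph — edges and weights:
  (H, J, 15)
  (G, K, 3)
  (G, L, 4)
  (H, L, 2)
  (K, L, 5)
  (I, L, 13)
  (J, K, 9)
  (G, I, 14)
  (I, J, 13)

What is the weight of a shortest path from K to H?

A few of the K→H routes:
K → J → H: 9 + 15 = 24
K → G → I → L → H: 3 + 14 + 13 + 2 = 32
K → G → L → H: 3 + 4 + 2 = 9
K → L → H: 5 + 2 = 7
Shortest: 7.

7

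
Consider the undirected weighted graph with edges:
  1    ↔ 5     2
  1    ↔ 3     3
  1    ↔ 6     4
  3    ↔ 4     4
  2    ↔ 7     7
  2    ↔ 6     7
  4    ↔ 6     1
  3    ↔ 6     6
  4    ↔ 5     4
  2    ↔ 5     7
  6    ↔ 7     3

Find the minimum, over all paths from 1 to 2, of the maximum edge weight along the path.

7

Comparing a few candidate routes:
1→3→4→6→2: max(3, 4, 1, 7) = 7
1→3→6→4→5→2: max(3, 6, 1, 4, 7) = 7
1→3→6→2: max(3, 6, 7) = 7
1→3→4→5→2: max(3, 4, 4, 7) = 7
1→3→4→6→7→2: max(3, 4, 1, 3, 7) = 7
1→3→6→7→2: max(3, 6, 3, 7) = 7
The minimum achievable maximum is 7.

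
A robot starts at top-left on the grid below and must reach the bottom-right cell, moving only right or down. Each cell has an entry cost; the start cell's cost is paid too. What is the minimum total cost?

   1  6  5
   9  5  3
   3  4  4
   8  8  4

Cheapest: (0,0) -> (0,1) -> (0,2) -> (1,2) -> (2,2) -> (3,2)
  1 + 6 + 5 + 3 + 4 + 4 = 23

23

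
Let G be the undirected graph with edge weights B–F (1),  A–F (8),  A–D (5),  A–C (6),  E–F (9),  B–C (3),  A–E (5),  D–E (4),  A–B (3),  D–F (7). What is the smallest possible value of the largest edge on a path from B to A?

Checking several routes:
B-C-A: max(3, 6) = 6
B-A: max(3) = 3
B-F-D-E-A: max(1, 7, 4, 5) = 7
B-F-D-A: max(1, 7, 5) = 7
The minimum achievable maximum is 3.

3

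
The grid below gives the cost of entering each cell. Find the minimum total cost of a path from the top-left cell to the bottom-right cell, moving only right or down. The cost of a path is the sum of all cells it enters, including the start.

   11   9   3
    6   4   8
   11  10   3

Best path: (0,0) (1,0) (1,1) (1,2) (2,2)
Cost: 11 + 6 + 4 + 8 + 3 = 32

32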